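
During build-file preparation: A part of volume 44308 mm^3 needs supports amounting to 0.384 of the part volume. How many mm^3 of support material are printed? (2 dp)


V_support = 44308 * 0.384 = 17014.27 mm^3


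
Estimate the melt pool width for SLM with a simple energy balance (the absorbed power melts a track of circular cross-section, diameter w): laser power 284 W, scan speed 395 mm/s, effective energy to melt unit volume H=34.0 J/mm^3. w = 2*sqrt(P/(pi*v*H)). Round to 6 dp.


w = 2*sqrt(284/(pi*395*34.0)) = 0.164088 mm


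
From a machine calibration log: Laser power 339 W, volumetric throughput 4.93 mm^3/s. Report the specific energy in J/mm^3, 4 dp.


SE = 339 / 4.93 = 68.7627 J/mm^3


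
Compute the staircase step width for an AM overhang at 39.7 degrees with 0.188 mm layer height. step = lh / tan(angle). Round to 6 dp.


step = 0.188 / tan(39.7) = 0.226447 mm


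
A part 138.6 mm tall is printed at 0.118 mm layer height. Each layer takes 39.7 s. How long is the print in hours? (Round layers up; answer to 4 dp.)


Layers = ceil(138.6/0.118) = 1175
t = 1175 * 39.7 / 3600 = 12.9576 hrs


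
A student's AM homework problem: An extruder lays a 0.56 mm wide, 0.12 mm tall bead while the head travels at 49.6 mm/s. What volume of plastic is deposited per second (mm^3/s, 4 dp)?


Rate = 0.56 * 0.12 * 49.6 = 3.3331 mm^3/s


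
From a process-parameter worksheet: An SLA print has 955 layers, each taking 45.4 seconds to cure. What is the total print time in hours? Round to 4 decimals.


t = 955 * 45.4 / 3600 = 12.0436 hrs


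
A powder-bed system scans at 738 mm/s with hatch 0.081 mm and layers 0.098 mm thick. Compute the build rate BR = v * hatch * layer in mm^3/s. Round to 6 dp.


Rate = 738 * 0.081 * 0.098 = 5.858244 mm^3/s


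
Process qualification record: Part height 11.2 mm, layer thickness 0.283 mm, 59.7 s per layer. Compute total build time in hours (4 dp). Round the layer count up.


Layers = ceil(11.2/0.283) = 40
t = 40 * 59.7 / 3600 = 0.6633 hrs


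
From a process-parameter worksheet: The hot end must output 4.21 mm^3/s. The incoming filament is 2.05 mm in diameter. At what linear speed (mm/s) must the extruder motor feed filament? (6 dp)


A = pi*(2.05/2)^2 = 3.300636
v = 4.21 / 3.300636 = 1.275512 mm/s


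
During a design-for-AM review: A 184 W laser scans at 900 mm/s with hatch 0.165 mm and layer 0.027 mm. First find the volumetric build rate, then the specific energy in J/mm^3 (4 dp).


Build rate = 900 * 0.165 * 0.027 = 4.0095 mm^3/s
SE = 184 / 4.0095 = 45.891 J/mm^3


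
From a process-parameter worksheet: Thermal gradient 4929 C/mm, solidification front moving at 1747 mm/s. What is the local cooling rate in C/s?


CR = 4929 * 1747 = 8610963 C/s


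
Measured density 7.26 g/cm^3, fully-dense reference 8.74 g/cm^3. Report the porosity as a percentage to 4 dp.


Porosity = (1-7.26/8.74)*100 = 16.9336 %


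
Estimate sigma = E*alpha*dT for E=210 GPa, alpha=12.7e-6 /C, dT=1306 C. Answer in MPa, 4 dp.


sigma = 210*1000 * 12.7e-6 * 1306 = 3483.102 MPa


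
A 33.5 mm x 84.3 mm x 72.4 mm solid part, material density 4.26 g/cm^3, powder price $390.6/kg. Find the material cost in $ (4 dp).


V = 33.5 * 84.3 * 72.4 = 204461.22 mm^3 = 204.46122 cm^3
Mass = 204.46122 * 4.26 / 1000 = 0.8710048 kg
Cost = 0.8710048 * 390.6 = 340.2145 $


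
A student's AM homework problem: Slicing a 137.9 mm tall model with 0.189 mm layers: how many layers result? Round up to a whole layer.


Layers = ceil(137.9/0.189) = 730


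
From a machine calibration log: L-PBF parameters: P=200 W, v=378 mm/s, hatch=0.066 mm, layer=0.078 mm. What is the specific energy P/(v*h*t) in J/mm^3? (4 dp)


Build rate = 378 * 0.066 * 0.078 = 1.945944 mm^3/s
SE = 200 / 1.945944 = 102.7779 J/mm^3


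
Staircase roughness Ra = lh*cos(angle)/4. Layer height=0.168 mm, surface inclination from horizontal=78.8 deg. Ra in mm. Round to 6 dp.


Ra = 0.168 * cos(78.8) / 4 = 0.008158 mm


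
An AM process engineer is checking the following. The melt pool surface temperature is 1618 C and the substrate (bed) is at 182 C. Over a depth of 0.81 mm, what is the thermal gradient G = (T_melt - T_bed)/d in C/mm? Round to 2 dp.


G = (1618-182)/0.81 = 1772.84 C/mm


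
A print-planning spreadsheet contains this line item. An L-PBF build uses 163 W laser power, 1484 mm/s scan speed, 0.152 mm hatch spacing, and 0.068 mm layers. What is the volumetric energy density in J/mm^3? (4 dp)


E = 163 / (1484*0.152*0.068) = 10.6268 J/mm^3


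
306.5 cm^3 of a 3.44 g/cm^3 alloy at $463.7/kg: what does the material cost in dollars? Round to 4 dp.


Mass = 306.5*3.44/1000 = 1.05436 kg
Cost = 1.05436 * 463.7 = 488.9067 $


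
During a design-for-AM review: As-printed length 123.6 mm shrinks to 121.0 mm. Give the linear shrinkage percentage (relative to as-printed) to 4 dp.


Shrinkage = ((123.6-121.0)/123.6)*100 = 2.1036 %


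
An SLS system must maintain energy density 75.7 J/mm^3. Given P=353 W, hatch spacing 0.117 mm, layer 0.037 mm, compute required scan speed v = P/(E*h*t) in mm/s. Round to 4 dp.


v = 353 / (75.7*0.117*0.037) = 1077.1873 mm/s


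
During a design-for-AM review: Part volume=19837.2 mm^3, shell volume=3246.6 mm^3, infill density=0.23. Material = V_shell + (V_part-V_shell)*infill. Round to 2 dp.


V_infill = (19837.2 - 3246.6) * 0.23 = 3815.84
V_total = 3246.6 + 3815.84 = 7062.44 mm^3


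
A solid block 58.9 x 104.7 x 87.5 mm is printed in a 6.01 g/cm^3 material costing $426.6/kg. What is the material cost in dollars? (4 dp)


V = 58.9 * 104.7 * 87.5 = 539597.625 mm^3 = 539.597625 cm^3
Mass = 539.597625 * 6.01 / 1000 = 3.24298173 kg
Cost = 3.24298173 * 426.6 = 1383.456 $


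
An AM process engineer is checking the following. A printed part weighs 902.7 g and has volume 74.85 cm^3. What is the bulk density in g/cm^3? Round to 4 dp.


rho = 902.7 / 74.85 = 12.0601 g/cm^3


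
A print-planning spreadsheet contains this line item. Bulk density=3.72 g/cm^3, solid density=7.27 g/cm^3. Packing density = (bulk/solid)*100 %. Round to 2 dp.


Packing = (3.72/7.27)*100 = 51.17 %


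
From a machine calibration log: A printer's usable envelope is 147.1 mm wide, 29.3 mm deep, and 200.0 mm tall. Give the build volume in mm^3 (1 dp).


V = 147.1 * 29.3 * 200.0 = 862006.0 mm^3


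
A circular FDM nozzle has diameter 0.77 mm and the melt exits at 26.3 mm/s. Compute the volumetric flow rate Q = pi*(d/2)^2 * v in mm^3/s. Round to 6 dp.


A = pi*(0.77/2)^2 = 0.46566257 mm^2
Q = 0.46566257 * 26.3 = 12.246926 mm^3/s


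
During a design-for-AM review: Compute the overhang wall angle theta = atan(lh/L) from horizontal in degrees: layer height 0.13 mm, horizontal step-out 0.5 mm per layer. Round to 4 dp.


angle = atan(0.13/0.5) = 14.5742 degrees


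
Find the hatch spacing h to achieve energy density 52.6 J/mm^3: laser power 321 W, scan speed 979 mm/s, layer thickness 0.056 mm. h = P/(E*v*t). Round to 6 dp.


h = 321 / (52.6*979*0.056) = 0.111314 mm


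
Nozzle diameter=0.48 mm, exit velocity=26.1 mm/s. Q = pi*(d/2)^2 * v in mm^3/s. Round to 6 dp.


A = pi*(0.48/2)^2 = 0.18095574 mm^2
Q = 0.18095574 * 26.1 = 4.722945 mm^3/s


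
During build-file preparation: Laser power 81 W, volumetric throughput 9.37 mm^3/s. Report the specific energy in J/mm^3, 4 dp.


SE = 81 / 9.37 = 8.6446 J/mm^3


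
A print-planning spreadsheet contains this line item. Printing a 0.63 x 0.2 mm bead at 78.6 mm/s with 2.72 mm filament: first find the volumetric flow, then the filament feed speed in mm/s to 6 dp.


Q = 0.63 * 0.2 * 78.6 = 9.9036 mm^3/s
A_fil = pi*(2.72/2)^2 = 5.81068977 mm^2
v_feed = 9.9036 / 5.81068977 = 1.704376 mm/s


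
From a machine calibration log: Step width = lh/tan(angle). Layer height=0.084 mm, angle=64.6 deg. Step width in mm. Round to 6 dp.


step = 0.084 / tan(64.6) = 0.039886 mm


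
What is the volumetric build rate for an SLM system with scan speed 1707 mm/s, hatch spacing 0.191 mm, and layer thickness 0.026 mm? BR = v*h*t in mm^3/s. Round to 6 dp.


Rate = 1707 * 0.191 * 0.026 = 8.476962 mm^3/s


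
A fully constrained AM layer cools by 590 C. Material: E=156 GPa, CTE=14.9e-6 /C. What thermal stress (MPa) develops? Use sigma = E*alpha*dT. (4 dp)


sigma = 156*1000 * 14.9e-6 * 590 = 1371.396 MPa


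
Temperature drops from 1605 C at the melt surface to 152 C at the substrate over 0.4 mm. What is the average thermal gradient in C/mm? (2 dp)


G = (1605-152)/0.4 = 3632.5 C/mm


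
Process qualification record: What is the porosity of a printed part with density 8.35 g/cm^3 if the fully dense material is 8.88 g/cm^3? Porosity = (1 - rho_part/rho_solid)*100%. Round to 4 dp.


Porosity = (1-8.35/8.88)*100 = 5.9685 %


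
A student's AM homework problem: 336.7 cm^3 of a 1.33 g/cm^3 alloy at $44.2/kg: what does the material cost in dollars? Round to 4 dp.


Mass = 336.7*1.33/1000 = 0.447811 kg
Cost = 0.447811 * 44.2 = 19.7932 $


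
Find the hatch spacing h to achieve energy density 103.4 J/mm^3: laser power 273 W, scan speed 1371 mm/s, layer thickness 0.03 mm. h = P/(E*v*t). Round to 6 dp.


h = 273 / (103.4*1371*0.03) = 0.064192 mm


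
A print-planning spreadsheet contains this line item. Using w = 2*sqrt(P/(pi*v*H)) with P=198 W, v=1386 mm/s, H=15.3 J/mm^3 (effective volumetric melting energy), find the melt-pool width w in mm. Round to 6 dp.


w = 2*sqrt(198/(pi*1386*15.3)) = 0.109034 mm


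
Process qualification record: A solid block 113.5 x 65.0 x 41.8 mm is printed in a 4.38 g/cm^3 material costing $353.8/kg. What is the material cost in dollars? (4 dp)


V = 113.5 * 65.0 * 41.8 = 308379.5 mm^3 = 308.3795 cm^3
Mass = 308.3795 * 4.38 / 1000 = 1.35070221 kg
Cost = 1.35070221 * 353.8 = 477.8784 $


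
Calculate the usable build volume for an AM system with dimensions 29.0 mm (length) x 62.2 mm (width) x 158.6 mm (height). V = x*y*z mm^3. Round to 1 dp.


V = 29.0 * 62.2 * 158.6 = 286082.7 mm^3


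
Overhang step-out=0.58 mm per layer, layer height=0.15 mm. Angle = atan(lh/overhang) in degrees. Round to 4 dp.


angle = atan(0.15/0.58) = 14.5002 degrees


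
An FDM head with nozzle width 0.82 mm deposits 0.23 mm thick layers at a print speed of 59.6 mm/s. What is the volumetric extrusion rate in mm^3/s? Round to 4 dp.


Rate = 0.82 * 0.23 * 59.6 = 11.2406 mm^3/s


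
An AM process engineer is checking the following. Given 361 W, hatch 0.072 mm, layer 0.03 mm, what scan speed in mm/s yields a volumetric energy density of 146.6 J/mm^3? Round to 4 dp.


v = 361 / (146.6*0.072*0.03) = 1140.0384 mm/s


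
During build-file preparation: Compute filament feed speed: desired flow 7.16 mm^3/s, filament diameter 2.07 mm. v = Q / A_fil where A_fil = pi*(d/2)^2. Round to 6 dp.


A = pi*(2.07/2)^2 = 3.365353
v = 7.16 / 3.365353 = 2.127563 mm/s


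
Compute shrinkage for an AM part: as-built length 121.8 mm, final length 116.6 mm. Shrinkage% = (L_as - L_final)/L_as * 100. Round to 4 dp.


Shrinkage = ((121.8-116.6)/121.8)*100 = 4.2693 %


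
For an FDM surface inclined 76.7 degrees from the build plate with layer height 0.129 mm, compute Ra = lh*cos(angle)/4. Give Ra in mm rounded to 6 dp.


Ra = 0.129 * cos(76.7) / 4 = 0.007419 mm


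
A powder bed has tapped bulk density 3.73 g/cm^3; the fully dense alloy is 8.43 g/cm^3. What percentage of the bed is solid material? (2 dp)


Packing = (3.73/8.43)*100 = 44.25 %


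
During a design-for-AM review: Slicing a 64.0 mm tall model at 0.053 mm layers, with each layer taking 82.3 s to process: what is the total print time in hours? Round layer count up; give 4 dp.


Layers = ceil(64.0/0.053) = 1208
t = 1208 * 82.3 / 3600 = 27.6162 hrs


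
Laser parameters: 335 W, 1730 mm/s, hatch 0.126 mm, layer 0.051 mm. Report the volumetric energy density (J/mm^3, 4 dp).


E = 335 / (1730*0.126*0.051) = 30.1341 J/mm^3


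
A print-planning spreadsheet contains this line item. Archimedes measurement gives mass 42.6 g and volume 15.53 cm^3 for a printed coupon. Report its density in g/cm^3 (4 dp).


rho = 42.6 / 15.53 = 2.7431 g/cm^3


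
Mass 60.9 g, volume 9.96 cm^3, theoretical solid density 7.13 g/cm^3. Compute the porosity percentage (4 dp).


rho_part = 60.9 / 9.96 = 6.11445783 g/cm^3
Porosity = (1 - 6.11445783/7.13)*100 = 14.2432 %


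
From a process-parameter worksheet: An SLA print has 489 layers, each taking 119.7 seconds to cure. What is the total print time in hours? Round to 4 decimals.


t = 489 * 119.7 / 3600 = 16.2593 hrs


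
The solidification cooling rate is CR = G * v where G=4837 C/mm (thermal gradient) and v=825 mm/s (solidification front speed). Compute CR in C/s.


CR = 4837 * 825 = 3990525 C/s


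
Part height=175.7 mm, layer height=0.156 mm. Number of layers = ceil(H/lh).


Layers = ceil(175.7/0.156) = 1127


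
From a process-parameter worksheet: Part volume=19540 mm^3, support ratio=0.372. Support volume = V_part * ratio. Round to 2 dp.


V_support = 19540 * 0.372 = 7268.88 mm^3


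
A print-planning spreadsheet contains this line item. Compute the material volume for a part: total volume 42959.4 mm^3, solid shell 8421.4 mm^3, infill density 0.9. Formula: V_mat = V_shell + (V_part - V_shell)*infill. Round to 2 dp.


V_infill = (42959.4 - 8421.4) * 0.9 = 31084.2
V_total = 8421.4 + 31084.2 = 39505.6 mm^3


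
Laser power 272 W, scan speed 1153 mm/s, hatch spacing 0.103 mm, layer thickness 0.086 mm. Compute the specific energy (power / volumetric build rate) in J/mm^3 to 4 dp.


Build rate = 1153 * 0.103 * 0.086 = 10.213274 mm^3/s
SE = 272 / 10.213274 = 26.632 J/mm^3


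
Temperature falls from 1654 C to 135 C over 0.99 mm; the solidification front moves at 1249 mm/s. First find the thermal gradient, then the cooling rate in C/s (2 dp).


G = (1654-135)/0.99 = 1534.34343434 C/mm
CR = 1534.34343434 * 1249 = 1916394.95 C/s


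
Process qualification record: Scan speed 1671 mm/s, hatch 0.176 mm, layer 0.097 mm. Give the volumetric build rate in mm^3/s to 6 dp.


Rate = 1671 * 0.176 * 0.097 = 28.527312 mm^3/s


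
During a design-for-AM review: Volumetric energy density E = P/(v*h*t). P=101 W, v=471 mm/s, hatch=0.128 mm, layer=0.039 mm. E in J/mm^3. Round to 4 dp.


E = 101 / (471*0.128*0.039) = 42.9562 J/mm^3


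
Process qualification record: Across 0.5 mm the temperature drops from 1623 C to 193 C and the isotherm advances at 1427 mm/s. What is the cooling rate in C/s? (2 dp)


G = (1623-193)/0.5 = 2860.0 C/mm
CR = 2860.0 * 1427 = 4081220.0 C/s


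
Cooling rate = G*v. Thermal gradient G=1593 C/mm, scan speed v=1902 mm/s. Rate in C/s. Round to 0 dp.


CR = 1593 * 1902 = 3029886 C/s


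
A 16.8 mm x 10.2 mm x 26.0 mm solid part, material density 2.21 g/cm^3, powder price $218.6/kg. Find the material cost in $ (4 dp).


V = 16.8 * 10.2 * 26.0 = 4455.36 mm^3 = 4.45536 cm^3
Mass = 4.45536 * 2.21 / 1000 = 0.00984635 kg
Cost = 0.00984635 * 218.6 = 2.1524 $


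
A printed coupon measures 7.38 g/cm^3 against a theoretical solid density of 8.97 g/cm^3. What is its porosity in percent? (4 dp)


Porosity = (1-7.38/8.97)*100 = 17.7258 %


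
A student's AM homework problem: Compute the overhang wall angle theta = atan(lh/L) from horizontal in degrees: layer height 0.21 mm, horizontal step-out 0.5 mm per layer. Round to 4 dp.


angle = atan(0.21/0.5) = 22.7824 degrees


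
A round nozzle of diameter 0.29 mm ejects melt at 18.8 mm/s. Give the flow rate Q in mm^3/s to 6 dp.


A = pi*(0.29/2)^2 = 0.06605199 mm^2
Q = 0.06605199 * 18.8 = 1.241777 mm^3/s


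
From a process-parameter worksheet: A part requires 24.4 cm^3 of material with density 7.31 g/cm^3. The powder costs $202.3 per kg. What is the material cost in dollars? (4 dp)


Mass = 24.4*7.31/1000 = 0.178364 kg
Cost = 0.178364 * 202.3 = 36.083 $


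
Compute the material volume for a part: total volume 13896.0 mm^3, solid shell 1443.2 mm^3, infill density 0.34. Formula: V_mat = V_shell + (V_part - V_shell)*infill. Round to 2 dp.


V_infill = (13896.0 - 1443.2) * 0.34 = 4233.95
V_total = 1443.2 + 4233.95 = 5677.15 mm^3


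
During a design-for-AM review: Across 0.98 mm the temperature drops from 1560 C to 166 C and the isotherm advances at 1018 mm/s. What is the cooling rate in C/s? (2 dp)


G = (1560-166)/0.98 = 1422.44897959 C/mm
CR = 1422.44897959 * 1018 = 1448053.06 C/s


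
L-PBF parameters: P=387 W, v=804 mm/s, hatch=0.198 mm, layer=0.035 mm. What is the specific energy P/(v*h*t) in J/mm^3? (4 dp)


Build rate = 804 * 0.198 * 0.035 = 5.57172 mm^3/s
SE = 387 / 5.57172 = 69.4579 J/mm^3


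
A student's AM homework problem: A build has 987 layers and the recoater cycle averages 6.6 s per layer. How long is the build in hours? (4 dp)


t = 987 * 6.6 / 3600 = 1.8095 hrs


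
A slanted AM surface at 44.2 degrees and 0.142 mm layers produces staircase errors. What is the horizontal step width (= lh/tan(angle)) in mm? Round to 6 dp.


step = 0.142 / tan(44.2) = 0.146022 mm


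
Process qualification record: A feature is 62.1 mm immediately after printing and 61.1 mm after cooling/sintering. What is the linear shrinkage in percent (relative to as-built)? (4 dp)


Shrinkage = ((62.1-61.1)/62.1)*100 = 1.6103 %


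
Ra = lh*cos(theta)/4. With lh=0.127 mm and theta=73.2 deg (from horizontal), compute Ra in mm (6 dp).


Ra = 0.127 * cos(73.2) / 4 = 0.009177 mm


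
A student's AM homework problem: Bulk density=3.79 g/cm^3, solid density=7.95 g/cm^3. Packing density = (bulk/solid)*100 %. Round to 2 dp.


Packing = (3.79/7.95)*100 = 47.67 %


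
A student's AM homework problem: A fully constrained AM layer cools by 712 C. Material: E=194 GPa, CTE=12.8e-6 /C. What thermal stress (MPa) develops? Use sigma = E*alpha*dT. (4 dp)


sigma = 194*1000 * 12.8e-6 * 712 = 1768.0384 MPa


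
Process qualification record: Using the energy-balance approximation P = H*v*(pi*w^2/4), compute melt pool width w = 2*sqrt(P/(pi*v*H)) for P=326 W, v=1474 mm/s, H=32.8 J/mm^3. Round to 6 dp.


w = 2*sqrt(326/(pi*1474*32.8)) = 0.092657 mm


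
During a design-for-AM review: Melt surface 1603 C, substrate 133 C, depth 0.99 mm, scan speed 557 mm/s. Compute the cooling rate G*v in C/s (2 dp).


G = (1603-133)/0.99 = 1484.84848485 C/mm
CR = 1484.84848485 * 557 = 827060.61 C/s


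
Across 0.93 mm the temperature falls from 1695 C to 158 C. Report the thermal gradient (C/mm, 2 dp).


G = (1695-158)/0.93 = 1652.69 C/mm


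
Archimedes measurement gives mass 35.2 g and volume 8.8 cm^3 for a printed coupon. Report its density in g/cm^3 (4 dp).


rho = 35.2 / 8.8 = 4.0 g/cm^3


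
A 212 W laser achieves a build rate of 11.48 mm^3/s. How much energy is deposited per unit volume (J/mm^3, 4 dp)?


SE = 212 / 11.48 = 18.4669 J/mm^3


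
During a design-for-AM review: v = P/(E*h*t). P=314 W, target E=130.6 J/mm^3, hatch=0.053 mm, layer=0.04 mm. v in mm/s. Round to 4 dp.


v = 314 / (130.6*0.053*0.04) = 1134.0981 mm/s


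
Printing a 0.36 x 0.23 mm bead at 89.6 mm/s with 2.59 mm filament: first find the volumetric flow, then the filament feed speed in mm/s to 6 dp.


Q = 0.36 * 0.23 * 89.6 = 7.41888 mm^3/s
A_fil = pi*(2.59/2)^2 = 5.26852942 mm^2
v_feed = 7.41888 / 5.26852942 = 1.40815 mm/s


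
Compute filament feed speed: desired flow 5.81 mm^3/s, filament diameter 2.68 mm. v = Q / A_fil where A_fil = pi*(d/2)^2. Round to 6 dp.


A = pi*(2.68/2)^2 = 5.641044
v = 5.81 / 5.641044 = 1.029951 mm/s


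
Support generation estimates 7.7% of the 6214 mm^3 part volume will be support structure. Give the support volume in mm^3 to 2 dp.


V_support = 6214 * 0.077 = 478.48 mm^3


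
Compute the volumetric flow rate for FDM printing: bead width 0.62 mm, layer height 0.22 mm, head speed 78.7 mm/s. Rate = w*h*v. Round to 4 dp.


Rate = 0.62 * 0.22 * 78.7 = 10.7347 mm^3/s


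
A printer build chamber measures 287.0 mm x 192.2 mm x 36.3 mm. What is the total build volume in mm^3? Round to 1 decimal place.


V = 287.0 * 192.2 * 36.3 = 2002358.8 mm^3


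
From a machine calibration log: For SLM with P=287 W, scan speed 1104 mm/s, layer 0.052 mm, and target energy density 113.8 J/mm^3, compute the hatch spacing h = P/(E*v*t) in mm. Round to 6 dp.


h = 287 / (113.8*1104*0.052) = 0.043931 mm


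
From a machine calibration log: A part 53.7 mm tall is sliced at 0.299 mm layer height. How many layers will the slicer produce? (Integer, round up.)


Layers = ceil(53.7/0.299) = 180


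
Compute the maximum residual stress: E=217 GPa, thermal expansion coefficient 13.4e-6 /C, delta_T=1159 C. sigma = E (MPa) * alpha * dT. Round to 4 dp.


sigma = 217*1000 * 13.4e-6 * 1159 = 3370.1402 MPa


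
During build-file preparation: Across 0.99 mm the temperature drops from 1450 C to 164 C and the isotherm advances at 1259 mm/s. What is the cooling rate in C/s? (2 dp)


G = (1450-164)/0.99 = 1298.98989899 C/mm
CR = 1298.98989899 * 1259 = 1635428.28 C/s


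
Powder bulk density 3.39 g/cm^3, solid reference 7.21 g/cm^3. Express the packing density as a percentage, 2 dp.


Packing = (3.39/7.21)*100 = 47.02 %


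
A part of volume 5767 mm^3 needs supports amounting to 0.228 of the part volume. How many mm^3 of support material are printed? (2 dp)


V_support = 5767 * 0.228 = 1314.88 mm^3


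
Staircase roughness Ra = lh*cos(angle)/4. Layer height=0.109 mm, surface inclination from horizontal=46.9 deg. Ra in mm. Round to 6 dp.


Ra = 0.109 * cos(46.9) / 4 = 0.018619 mm


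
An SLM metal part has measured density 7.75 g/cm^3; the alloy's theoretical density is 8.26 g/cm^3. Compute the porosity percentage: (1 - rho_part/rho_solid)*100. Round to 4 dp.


Porosity = (1-7.75/8.26)*100 = 6.1743 %


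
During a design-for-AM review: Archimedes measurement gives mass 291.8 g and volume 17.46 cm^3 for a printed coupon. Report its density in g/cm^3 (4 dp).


rho = 291.8 / 17.46 = 16.7125 g/cm^3


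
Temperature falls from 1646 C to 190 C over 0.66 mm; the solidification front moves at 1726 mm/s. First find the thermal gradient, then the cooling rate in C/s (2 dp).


G = (1646-190)/0.66 = 2206.06060606 C/mm
CR = 2206.06060606 * 1726 = 3807660.61 C/s


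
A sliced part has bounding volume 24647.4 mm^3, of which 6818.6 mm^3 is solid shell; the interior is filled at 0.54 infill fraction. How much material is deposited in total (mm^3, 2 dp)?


V_infill = (24647.4 - 6818.6) * 0.54 = 9627.55
V_total = 6818.6 + 9627.55 = 16446.15 mm^3


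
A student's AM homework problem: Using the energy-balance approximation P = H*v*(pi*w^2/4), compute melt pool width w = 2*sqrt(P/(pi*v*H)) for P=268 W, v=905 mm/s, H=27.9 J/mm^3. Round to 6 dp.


w = 2*sqrt(268/(pi*905*27.9)) = 0.116251 mm


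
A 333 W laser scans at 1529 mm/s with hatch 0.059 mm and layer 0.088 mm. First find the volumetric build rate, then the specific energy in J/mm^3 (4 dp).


Build rate = 1529 * 0.059 * 0.088 = 7.938568 mm^3/s
SE = 333 / 7.938568 = 41.9471 J/mm^3


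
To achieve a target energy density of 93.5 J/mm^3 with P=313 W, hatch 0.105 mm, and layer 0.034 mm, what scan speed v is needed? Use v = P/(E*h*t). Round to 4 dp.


v = 313 / (93.5*0.105*0.034) = 937.7013 mm/s


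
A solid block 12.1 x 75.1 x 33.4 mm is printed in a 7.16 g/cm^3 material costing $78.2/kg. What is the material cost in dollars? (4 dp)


V = 12.1 * 75.1 * 33.4 = 30350.914 mm^3 = 30.350914 cm^3
Mass = 30.350914 * 7.16 / 1000 = 0.21731254 kg
Cost = 0.21731254 * 78.2 = 16.9938 $


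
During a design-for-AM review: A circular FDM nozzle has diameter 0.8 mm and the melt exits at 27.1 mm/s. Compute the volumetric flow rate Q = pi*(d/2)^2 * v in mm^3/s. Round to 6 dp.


A = pi*(0.8/2)^2 = 0.50265482 mm^2
Q = 0.50265482 * 27.1 = 13.621946 mm^3/s


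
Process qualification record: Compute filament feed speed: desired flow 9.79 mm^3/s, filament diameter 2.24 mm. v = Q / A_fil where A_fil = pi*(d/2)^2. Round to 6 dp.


A = pi*(2.24/2)^2 = 3.940814
v = 9.79 / 3.940814 = 2.484258 mm/s


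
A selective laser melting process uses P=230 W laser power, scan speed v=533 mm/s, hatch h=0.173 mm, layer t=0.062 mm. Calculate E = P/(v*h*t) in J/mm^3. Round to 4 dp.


E = 230 / (533*0.173*0.062) = 40.2312 J/mm^3


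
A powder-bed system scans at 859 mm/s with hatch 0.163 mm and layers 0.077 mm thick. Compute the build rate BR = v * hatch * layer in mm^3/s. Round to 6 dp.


Rate = 859 * 0.163 * 0.077 = 10.781309 mm^3/s


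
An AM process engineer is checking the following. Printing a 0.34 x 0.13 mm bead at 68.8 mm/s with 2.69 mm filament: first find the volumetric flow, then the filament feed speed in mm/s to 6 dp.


Q = 0.34 * 0.13 * 68.8 = 3.04096 mm^3/s
A_fil = pi*(2.69/2)^2 = 5.68321965 mm^2
v_feed = 3.04096 / 5.68321965 = 0.535077 mm/s


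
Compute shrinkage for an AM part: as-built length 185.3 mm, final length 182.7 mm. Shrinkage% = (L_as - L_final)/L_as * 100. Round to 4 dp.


Shrinkage = ((185.3-182.7)/185.3)*100 = 1.4031 %


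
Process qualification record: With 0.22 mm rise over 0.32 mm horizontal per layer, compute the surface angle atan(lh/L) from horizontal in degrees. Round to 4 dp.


angle = atan(0.22/0.32) = 34.5085 degrees


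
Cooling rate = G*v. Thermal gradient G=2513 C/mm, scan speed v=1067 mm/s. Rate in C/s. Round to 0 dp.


CR = 2513 * 1067 = 2681371 C/s


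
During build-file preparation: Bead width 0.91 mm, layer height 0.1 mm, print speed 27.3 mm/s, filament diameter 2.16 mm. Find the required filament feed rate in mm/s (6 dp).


Q = 0.91 * 0.1 * 27.3 = 2.4843 mm^3/s
A_fil = pi*(2.16/2)^2 = 3.66435367 mm^2
v_feed = 2.4843 / 3.66435367 = 0.677964 mm/s


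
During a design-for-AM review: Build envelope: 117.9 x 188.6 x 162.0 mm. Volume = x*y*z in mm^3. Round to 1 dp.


V = 117.9 * 188.6 * 162.0 = 3602222.3 mm^3


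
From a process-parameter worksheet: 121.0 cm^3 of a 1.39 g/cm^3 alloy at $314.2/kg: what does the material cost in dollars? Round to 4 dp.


Mass = 121.0*1.39/1000 = 0.16819 kg
Cost = 0.16819 * 314.2 = 52.8453 $


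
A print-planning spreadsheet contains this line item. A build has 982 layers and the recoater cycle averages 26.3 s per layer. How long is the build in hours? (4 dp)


t = 982 * 26.3 / 3600 = 7.1741 hrs


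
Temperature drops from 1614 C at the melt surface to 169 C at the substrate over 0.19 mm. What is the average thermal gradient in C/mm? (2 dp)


G = (1614-169)/0.19 = 7605.26 C/mm


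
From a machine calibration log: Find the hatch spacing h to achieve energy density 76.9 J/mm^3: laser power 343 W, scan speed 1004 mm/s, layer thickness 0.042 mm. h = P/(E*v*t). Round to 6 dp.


h = 343 / (76.9*1004*0.042) = 0.105775 mm


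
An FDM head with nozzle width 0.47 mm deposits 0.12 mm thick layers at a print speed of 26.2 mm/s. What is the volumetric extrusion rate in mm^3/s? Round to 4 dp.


Rate = 0.47 * 0.12 * 26.2 = 1.4777 mm^3/s


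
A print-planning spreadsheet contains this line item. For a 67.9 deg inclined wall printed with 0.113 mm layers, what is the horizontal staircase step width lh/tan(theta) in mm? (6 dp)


step = 0.113 / tan(67.9) = 0.045885 mm


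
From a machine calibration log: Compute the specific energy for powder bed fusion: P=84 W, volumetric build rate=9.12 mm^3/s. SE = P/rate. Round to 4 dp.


SE = 84 / 9.12 = 9.2105 J/mm^3


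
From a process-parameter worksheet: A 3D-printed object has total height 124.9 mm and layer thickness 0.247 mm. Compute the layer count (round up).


Layers = ceil(124.9/0.247) = 506


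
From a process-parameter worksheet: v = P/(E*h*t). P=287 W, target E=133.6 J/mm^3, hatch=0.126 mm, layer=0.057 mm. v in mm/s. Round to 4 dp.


v = 287 / (133.6*0.126*0.057) = 299.1094 mm/s


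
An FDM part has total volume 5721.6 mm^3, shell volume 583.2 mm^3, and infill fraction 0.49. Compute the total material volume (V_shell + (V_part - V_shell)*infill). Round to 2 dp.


V_infill = (5721.6 - 583.2) * 0.49 = 2517.82
V_total = 583.2 + 2517.82 = 3101.02 mm^3


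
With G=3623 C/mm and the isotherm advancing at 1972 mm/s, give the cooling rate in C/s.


CR = 3623 * 1972 = 7144556 C/s


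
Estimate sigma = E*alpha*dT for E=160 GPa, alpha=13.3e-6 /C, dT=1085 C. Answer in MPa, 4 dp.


sigma = 160*1000 * 13.3e-6 * 1085 = 2308.88 MPa


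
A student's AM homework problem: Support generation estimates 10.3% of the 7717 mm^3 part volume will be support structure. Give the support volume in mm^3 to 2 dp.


V_support = 7717 * 0.103 = 794.85 mm^3


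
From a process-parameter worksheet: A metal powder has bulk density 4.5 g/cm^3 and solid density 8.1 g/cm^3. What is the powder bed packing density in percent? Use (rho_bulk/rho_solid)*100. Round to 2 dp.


Packing = (4.5/8.1)*100 = 55.56 %


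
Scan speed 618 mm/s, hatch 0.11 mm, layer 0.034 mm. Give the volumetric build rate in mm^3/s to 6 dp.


Rate = 618 * 0.11 * 0.034 = 2.31132 mm^3/s


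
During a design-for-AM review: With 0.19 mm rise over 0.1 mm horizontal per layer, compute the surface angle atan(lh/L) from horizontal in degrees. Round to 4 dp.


angle = atan(0.19/0.1) = 62.2415 degrees


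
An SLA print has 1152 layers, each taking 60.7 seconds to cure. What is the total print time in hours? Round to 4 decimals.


t = 1152 * 60.7 / 3600 = 19.424 hrs


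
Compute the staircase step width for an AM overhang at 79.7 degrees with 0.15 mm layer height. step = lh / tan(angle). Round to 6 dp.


step = 0.15 / tan(79.7) = 0.02726 mm


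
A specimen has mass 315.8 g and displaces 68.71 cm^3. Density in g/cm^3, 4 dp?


rho = 315.8 / 68.71 = 4.5961 g/cm^3


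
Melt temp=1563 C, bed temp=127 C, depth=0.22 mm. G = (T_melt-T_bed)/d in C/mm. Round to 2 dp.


G = (1563-127)/0.22 = 6527.27 C/mm


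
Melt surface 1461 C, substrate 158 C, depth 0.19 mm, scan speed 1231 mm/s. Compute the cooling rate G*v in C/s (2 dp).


G = (1461-158)/0.19 = 6857.89473684 C/mm
CR = 6857.89473684 * 1231 = 8442068.42 C/s


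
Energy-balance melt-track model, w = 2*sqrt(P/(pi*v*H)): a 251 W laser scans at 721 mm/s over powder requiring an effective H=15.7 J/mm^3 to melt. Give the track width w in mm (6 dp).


w = 2*sqrt(251/(pi*721*15.7)) = 0.168025 mm


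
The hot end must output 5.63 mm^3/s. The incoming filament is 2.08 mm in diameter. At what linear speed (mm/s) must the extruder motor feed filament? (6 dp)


A = pi*(2.08/2)^2 = 3.397947
v = 5.63 / 3.397947 = 1.656883 mm/s


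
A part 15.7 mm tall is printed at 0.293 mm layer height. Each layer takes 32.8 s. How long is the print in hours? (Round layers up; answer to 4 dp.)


Layers = ceil(15.7/0.293) = 54
t = 54 * 32.8 / 3600 = 0.492 hrs


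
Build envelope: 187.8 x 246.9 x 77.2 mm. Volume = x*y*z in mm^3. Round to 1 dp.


V = 187.8 * 246.9 * 77.2 = 3579595.7 mm^3


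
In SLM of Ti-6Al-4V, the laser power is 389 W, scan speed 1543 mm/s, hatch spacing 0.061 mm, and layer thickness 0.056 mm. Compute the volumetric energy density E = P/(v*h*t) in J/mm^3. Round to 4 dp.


E = 389 / (1543*0.061*0.056) = 73.8016 J/mm^3


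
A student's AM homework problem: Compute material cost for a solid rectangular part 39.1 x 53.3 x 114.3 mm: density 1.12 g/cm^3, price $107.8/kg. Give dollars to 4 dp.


V = 39.1 * 53.3 * 114.3 = 238204.629 mm^3 = 238.204629 cm^3
Mass = 238.204629 * 1.12 / 1000 = 0.26678918 kg
Cost = 0.26678918 * 107.8 = 28.7599 $


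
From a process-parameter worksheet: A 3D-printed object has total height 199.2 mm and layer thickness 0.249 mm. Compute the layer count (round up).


Layers = ceil(199.2/0.249) = 800


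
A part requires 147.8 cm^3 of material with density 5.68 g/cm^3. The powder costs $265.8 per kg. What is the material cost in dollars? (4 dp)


Mass = 147.8*5.68/1000 = 0.839504 kg
Cost = 0.839504 * 265.8 = 223.1402 $


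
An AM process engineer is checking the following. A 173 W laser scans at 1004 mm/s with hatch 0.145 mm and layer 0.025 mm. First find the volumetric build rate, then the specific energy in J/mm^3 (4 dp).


Build rate = 1004 * 0.145 * 0.025 = 3.6395 mm^3/s
SE = 173 / 3.6395 = 47.534 J/mm^3


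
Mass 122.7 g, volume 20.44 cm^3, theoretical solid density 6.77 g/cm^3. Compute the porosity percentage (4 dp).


rho_part = 122.7 / 20.44 = 6.00293542 g/cm^3
Porosity = (1 - 6.00293542/6.77)*100 = 11.3303 %


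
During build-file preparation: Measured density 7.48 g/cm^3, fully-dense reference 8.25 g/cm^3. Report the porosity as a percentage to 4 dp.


Porosity = (1-7.48/8.25)*100 = 9.3333 %


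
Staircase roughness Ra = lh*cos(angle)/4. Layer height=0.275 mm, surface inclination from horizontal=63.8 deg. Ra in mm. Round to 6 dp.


Ra = 0.275 * cos(63.8) / 4 = 0.030354 mm


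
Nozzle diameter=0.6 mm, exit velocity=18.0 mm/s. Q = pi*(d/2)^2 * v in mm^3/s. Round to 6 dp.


A = pi*(0.6/2)^2 = 0.28274334 mm^2
Q = 0.28274334 * 18.0 = 5.08938 mm^3/s


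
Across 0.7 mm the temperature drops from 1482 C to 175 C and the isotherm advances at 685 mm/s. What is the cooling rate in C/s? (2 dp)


G = (1482-175)/0.7 = 1867.14285714 C/mm
CR = 1867.14285714 * 685 = 1278992.86 C/s


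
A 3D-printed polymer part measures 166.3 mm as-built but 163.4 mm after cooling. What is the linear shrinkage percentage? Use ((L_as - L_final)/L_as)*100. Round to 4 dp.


Shrinkage = ((166.3-163.4)/166.3)*100 = 1.7438 %


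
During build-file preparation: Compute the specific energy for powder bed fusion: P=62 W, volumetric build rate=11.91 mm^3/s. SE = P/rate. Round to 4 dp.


SE = 62 / 11.91 = 5.2057 J/mm^3


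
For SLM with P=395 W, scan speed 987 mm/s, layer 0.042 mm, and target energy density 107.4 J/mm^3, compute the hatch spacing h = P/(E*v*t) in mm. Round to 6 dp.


h = 395 / (107.4*987*0.042) = 0.088721 mm


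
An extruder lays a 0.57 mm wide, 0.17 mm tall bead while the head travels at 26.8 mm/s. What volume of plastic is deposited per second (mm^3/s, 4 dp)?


Rate = 0.57 * 0.17 * 26.8 = 2.5969 mm^3/s


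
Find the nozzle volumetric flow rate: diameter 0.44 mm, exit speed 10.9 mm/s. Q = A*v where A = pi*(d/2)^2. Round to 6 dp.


A = pi*(0.44/2)^2 = 0.15205308 mm^2
Q = 0.15205308 * 10.9 = 1.657379 mm^3/s


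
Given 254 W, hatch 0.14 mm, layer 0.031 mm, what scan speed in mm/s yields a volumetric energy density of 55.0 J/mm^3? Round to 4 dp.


v = 254 / (55.0*0.14*0.031) = 1064.0972 mm/s


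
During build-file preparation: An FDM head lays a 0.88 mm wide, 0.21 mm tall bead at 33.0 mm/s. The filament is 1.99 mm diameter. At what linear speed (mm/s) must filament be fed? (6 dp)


Q = 0.88 * 0.21 * 33.0 = 6.0984 mm^3/s
A_fil = pi*(1.99/2)^2 = 3.11025527 mm^2
v_feed = 6.0984 / 3.11025527 = 1.960739 mm/s


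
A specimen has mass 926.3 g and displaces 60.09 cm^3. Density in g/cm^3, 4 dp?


rho = 926.3 / 60.09 = 15.4152 g/cm^3


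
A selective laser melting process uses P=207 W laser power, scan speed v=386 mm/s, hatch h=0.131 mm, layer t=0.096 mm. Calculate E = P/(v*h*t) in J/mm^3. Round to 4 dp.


E = 207 / (386*0.131*0.096) = 42.6423 J/mm^3


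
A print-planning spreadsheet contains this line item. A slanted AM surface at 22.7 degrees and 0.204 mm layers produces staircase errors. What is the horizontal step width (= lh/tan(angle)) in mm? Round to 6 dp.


step = 0.204 / tan(22.7) = 0.487678 mm


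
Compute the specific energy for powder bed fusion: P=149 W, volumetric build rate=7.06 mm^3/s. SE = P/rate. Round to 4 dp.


SE = 149 / 7.06 = 21.1048 J/mm^3


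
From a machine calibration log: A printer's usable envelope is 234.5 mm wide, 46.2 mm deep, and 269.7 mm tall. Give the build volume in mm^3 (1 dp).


V = 234.5 * 46.2 * 269.7 = 2921902.8 mm^3


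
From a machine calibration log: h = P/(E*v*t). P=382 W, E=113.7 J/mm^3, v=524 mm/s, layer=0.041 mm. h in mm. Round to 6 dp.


h = 382 / (113.7*524*0.041) = 0.156382 mm


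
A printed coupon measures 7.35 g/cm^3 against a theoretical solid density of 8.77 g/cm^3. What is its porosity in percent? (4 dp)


Porosity = (1-7.35/8.77)*100 = 16.1916 %


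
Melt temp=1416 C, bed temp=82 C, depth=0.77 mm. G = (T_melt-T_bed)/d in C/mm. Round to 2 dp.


G = (1416-82)/0.77 = 1732.47 C/mm


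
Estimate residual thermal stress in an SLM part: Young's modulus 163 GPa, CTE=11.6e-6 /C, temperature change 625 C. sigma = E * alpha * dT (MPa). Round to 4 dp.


sigma = 163*1000 * 11.6e-6 * 625 = 1181.75 MPa


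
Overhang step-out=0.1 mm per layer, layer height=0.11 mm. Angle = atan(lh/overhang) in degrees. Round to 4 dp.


angle = atan(0.11/0.1) = 47.7263 degrees


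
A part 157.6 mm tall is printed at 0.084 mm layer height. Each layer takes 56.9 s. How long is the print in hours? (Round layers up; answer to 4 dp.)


Layers = ceil(157.6/0.084) = 1877
t = 1877 * 56.9 / 3600 = 29.667 hrs


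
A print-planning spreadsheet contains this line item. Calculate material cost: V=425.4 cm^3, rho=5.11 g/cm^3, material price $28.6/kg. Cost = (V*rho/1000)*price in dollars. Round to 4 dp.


Mass = 425.4*5.11/1000 = 2.173794 kg
Cost = 2.173794 * 28.6 = 62.1705 $


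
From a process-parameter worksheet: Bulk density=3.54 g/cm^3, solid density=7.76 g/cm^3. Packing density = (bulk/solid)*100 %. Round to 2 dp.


Packing = (3.54/7.76)*100 = 45.62 %


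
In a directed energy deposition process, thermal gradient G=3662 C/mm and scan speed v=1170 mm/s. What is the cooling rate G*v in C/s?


CR = 3662 * 1170 = 4284540 C/s


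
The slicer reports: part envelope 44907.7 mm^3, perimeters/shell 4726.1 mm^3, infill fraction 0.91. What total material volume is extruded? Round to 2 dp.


V_infill = (44907.7 - 4726.1) * 0.91 = 36565.26
V_total = 4726.1 + 36565.26 = 41291.36 mm^3


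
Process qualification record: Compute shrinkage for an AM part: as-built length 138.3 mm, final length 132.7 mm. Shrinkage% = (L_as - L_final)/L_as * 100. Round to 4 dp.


Shrinkage = ((138.3-132.7)/138.3)*100 = 4.0492 %


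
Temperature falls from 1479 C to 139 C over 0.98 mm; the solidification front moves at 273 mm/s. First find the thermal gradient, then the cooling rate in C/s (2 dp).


G = (1479-139)/0.98 = 1367.34693878 C/mm
CR = 1367.34693878 * 273 = 373285.71 C/s


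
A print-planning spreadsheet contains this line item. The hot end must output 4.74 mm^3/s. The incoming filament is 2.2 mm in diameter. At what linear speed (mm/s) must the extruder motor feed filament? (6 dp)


A = pi*(2.2/2)^2 = 3.801327
v = 4.74 / 3.801327 = 1.246933 mm/s


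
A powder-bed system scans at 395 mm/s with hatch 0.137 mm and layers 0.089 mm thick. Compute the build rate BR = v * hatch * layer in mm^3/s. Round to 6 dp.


Rate = 395 * 0.137 * 0.089 = 4.816235 mm^3/s


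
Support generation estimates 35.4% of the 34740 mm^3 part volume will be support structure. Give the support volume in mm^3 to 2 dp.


V_support = 34740 * 0.354 = 12297.96 mm^3


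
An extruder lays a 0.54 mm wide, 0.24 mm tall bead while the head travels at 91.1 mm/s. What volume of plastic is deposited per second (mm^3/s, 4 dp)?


Rate = 0.54 * 0.24 * 91.1 = 11.8066 mm^3/s


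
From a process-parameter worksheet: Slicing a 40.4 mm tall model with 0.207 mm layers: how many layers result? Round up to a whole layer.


Layers = ceil(40.4/0.207) = 196


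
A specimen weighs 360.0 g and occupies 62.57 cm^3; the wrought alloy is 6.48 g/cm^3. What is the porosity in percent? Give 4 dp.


rho_part = 360.0 / 62.57 = 5.75355602 g/cm^3
Porosity = (1 - 5.75355602/6.48)*100 = 11.2106 %
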